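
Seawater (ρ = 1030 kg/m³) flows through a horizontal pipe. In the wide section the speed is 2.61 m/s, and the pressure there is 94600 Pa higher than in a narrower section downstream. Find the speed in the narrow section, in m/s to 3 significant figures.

Horizontal Bernoulli: P₁ + ½ρv₁² = P₂ + ½ρv₂², so v₂² = v₁² + 2(P₁ − P₂)/ρ.
v₂ = √(2.61² + 2·94600/1030) = √(6.81 + 184) = 13.8 m/s.

13.8 m/s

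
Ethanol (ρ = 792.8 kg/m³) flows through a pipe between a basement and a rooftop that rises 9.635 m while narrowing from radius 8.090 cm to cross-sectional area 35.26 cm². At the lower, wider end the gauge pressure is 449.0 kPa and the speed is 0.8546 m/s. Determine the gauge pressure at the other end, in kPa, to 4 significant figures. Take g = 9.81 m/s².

Mass conservation (A₁v₁ = A₂v₂) gives v₂ = 0.8546 × 205.6/35.26 = 4.983 m/s.
Energy conservation along the streamline gives P₂ = P₁ − ½ρ(v₂² − v₁²) − ρg(h₂ − h₁).
P₂ = 449000 + ½·792.8·(0.8546² − 4.983²) − 792.8·9.81·(+9.635) = 449000 + (-9555) − (74930) = 364500 Pa.

P₂ = 364.5 kPa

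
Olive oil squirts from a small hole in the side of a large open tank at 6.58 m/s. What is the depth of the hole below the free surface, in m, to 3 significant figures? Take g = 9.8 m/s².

Torricelli: v = √(2gh), so h = v²/(2g).
h = 6.58²/(2·9.8) = 43.3/19.60 = 2.21 m.

h ≈ 2.21 m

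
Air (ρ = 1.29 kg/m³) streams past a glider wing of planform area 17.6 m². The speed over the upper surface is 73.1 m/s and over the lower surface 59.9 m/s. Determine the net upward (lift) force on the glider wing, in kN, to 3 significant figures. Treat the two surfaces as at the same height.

F = 19.9 kN

From P + ½ρv² = const at equal height, P_low − P_up = ½ρ(v_up² − v_low²).
ΔP = ½·1.29·(73.1² − 59.9²) = 1130 Pa.
Lift = ΔP · A = 1130 × 17.6 = 19900 N.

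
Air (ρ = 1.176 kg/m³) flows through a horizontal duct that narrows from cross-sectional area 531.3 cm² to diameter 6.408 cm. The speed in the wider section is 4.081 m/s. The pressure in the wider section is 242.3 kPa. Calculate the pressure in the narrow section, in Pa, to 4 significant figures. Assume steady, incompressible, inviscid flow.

P₂ = 239700 Pa

By continuity, v₂ = v₁·A₁/A₂ = 4.081·(531.3/32.25) = 67.23 m/s.
Along the horizontal streamline, P + ½ρv² is constant.
P₂ = P₁ − ½ρ(v₂² − v₁²) = 242300 − ½·1.176·(67.23² − 4.081²) = 242300 − 2648 = 239700 Pa.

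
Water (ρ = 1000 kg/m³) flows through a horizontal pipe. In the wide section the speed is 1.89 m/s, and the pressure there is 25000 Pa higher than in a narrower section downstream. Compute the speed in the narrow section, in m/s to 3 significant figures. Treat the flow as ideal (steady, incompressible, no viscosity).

Along the level pipe P + ½ρv² is conserved, hence v₂² = v₁² + 2(P₁ − P₂)/ρ.
v₂ = √(1.89² + 2·25000/1000) = √(3.57 + 50.0) = 7.32 m/s.

v₂ = 7.32 m/s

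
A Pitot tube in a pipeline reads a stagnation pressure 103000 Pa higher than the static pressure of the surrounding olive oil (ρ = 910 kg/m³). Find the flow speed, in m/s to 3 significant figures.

At the stagnation point the flow is brought to rest, so Bernoulli gives P_stag − P_static = ½ρv².
v = √(2ΔP/ρ) = √(2·103000/910) = 15.0 m/s.

v ≈ 15.0 m/s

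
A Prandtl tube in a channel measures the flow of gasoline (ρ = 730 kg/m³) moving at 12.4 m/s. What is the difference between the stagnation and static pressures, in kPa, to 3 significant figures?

ΔP ≈ 56.1 kPa

The dynamic pressure equals the rise in static pressure at the stagnation point: ΔP = ½ρv².
ΔP = ½·730·12.4² = 56100 Pa.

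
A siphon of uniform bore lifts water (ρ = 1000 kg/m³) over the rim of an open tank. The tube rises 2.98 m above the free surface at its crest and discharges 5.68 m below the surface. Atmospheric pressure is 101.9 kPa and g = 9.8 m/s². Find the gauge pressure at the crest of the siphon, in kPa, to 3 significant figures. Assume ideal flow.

The outlet speed comes from Torricelli: v = √(2g·5.68) = 10.6 m/s.
The bore is uniform, so the speed at the crest is the same v. Bernoulli surface→crest: P_atm = P_top + ½ρv² + ρg·h_top.
P_top = 101900 − ½·1000·10.6² − 1000·9.8·2.98 = 17000 Pa. So P_gauge = P_top − P_atm = -84900 Pa.

-84.9 kPa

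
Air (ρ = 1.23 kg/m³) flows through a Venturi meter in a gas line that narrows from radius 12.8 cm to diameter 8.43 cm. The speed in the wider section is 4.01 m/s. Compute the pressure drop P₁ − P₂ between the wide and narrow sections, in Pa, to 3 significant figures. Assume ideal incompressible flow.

831 Pa

Continuity gives A₁v₁ = A₂v₂, so v₂ = (515 cm²)/(55.8 cm²) × 4.01 m/s = 37.0 m/s.
Bernoulli (h₁ = h₂): P₁ − P₂ = ½ρ(v₂² − v₁²).
P₁ − P₂ = ½·1.23·(37.0² − 4.01²) = ½·1.23·1350 = 831 Pa.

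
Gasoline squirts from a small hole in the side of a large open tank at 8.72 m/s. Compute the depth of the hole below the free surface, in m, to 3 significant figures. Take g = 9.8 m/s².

h = 3.88 m

Torricelli: v = √(2gh), so h = v²/(2g).
h = 8.72²/(2·9.8) = 76.0/19.60 = 3.88 m.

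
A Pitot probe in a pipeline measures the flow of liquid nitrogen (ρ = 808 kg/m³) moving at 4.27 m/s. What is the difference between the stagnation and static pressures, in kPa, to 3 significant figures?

7.37 kPa

The dynamic pressure equals the rise in static pressure at the stagnation point: ΔP = ½ρv².
ΔP = ½·808·4.27² = 7370 Pa.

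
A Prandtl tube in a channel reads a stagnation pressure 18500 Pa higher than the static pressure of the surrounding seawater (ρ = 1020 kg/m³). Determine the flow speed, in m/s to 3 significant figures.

v = 6.02 m/s

The dynamic pressure equals the rise in static pressure at the stagnation point: ΔP = ½ρv².
v = √(2ΔP/ρ) = √(2·18500/1020) = 6.02 m/s.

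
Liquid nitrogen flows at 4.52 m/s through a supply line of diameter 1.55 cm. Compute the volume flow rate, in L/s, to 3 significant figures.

Q = A·v = 0.000189 m² × 4.52 m/s = 0.000853 m³/s.
Converting: 0.000853 m³/s × 1000 = 0.853 L/s.

0.853 L/s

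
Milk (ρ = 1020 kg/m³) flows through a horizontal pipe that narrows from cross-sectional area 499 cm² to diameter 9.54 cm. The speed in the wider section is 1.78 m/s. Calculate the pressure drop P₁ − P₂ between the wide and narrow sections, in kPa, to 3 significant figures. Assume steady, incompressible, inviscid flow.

ΔP ≈ 77.1 kPa

Mass conservation (A₁v₁ = A₂v₂) gives v₂ = 1.78 × 499/71.5 = 12.4 m/s.
Along the horizontal streamline, P + ½ρv² is constant.
P₁ − P₂ = ½·1020·(12.4² − 1.78²) = ½·1020·151 = 77100 Pa.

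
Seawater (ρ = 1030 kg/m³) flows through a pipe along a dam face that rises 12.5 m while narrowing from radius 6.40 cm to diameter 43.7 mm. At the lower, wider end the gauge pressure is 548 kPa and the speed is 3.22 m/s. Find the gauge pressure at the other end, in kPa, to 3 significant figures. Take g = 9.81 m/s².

Continuity gives A₁v₁ = A₂v₂, so v₂ = (129 cm²)/(15.0 cm²) × 3.22 m/s = 27.6 m/s.
Bernoulli: P₁ + ½ρv₁² + ρg h₁ = P₂ + ½ρv₂² + ρg h₂, so P₂ = P₁ + ½ρ(v₁² − v₂²) − ρg(h₂ − h₁).
P₂ = 548000 + ½·1030·(3.22² − 27.6²) − 1030·9.81·(+12.5) = 548000 + (-388000) − (126000) = 34000 Pa.

P₂ ≈ 34.0 kPa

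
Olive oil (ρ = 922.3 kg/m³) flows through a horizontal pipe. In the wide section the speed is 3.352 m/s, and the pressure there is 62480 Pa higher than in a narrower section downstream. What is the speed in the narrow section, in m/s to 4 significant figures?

Along the level pipe P + ½ρv² is conserved, hence v₂² = v₁² + 2(P₁ − P₂)/ρ.
v₂ = √(3.352² + 2·62480/922.3) = √(11.24 + 135.5) = 12.11 m/s.

v₂ ≈ 12.11 m/s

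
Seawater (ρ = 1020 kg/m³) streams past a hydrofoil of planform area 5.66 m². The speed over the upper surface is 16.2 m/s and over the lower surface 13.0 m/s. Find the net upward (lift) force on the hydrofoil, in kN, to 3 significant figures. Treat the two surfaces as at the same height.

270 kN

The faster flow above has the lower pressure; Bernoulli (same height) gives ΔP = ½ρ(v_up² − v_low²).
ΔP = ½·1020·(16.2² − 13.0²) = 47700 Pa.
Lift = ΔP · A = 47700 × 5.66 = 270000 N.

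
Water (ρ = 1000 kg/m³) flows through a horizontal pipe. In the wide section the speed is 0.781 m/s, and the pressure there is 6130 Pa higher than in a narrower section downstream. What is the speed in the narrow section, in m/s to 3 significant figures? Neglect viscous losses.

Along the level pipe P + ½ρv² is conserved, hence v₂² = v₁² + 2(P₁ − P₂)/ρ.
v₂ = √(0.781² + 2·6130/1000) = √(0.610 + 12.3) = 3.59 m/s.

v₂ ≈ 3.59 m/s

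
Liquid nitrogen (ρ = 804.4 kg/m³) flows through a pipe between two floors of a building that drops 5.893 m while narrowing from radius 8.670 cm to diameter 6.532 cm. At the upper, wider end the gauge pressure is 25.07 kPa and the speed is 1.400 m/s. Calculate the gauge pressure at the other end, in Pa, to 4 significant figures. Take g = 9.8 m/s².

P₂ ≈ 33170 Pa

The volume flow rate is constant, so v₂ = (A₁/A₂)v₁ = (236.2/33.51)·1.400 = 9.866 m/s.
Energy conservation along the streamline gives P₂ = P₁ − ½ρ(v₂² − v₁²) − ρg(h₂ − h₁).
P₂ = 25070 + ½·804.4·(1.400² − 9.866²) − 804.4·9.8·(−5.893) = 25070 + (-38360) − (-46460) = 33170 Pa.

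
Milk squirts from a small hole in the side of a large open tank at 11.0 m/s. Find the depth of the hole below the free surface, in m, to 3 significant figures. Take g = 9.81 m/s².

6.17 m

For a small hole in a large open tank, ½v² = gh, giving h = v²/(2g).
h = 11.0²/(2·9.81) = 121/19.62 = 6.17 m.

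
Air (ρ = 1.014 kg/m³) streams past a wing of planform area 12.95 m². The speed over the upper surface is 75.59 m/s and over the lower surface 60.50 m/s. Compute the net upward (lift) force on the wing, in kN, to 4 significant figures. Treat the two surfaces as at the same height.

F = 13.48 kN

From P + ½ρv² = const at equal height, P_low − P_up = ½ρ(v_up² − v_low²).
ΔP = ½·1.014·(75.59² − 60.50²) = 1041 Pa.
Lift = ΔP · A = 1041 × 12.95 = 13480 N.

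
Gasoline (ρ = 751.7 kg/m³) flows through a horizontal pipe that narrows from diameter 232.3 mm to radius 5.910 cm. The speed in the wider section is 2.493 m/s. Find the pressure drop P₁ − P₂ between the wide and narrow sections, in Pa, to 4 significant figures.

Continuity gives A₁v₁ = A₂v₂, so v₂ = (423.8 cm²)/(109.7 cm²) × 2.493 m/s = 9.629 m/s.
Along the horizontal streamline, P + ½ρv² is constant.
P₁ − P₂ = ½·751.7·(9.629² − 2.493²) = ½·751.7·86.50 = 32510 Pa.

32510 Pa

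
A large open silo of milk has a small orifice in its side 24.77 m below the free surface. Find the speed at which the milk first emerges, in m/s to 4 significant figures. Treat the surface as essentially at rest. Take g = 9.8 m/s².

With the surface at rest and both surface and jet at atmospheric pressure, Bernoulli gives ρg h = ½ρv², so v = √(2gh) = √(2·9.8·24.77) = 22.03 m/s.

v ≈ 22.03 m/s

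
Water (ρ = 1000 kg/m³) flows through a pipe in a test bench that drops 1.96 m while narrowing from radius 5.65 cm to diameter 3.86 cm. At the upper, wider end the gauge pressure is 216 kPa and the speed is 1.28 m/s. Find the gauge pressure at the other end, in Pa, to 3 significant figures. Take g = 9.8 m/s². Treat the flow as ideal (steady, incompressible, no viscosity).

P₂ = 176000 Pa

The volume flow rate is constant, so v₂ = (A₁/A₂)v₁ = (100/11.7)·1.28 = 11.0 m/s.
Applying Bernoulli between the two ends and solving for P₂: P₂ = P₁ + ½ρ(v₁² − v₂²) − ρgΔh.
P₂ = 216000 + ½·1000·(1.28² − 11.0²) − 1000·9.8·(−1.96) = 216000 + (-59300) − (-19200) = 176000 Pa.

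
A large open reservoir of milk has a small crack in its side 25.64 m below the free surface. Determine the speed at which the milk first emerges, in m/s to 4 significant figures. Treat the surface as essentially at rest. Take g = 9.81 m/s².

Bernoulli from surface to hole (P equal, v_surface ≈ 0): v = √(2gh) = √(2×9.81×25.64) = 22.43 m/s.

v = 22.43 m/s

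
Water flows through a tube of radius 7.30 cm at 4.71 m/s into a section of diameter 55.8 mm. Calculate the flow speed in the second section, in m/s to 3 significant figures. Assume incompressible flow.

v₂ ≈ 32.2 m/s

By continuity, v₂ = v₁·A₁/A₂ = 4.71·(167/24.5) = 32.2 m/s.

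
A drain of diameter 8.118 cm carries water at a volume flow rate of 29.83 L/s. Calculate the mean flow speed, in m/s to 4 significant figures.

v ≈ 5.763 m/s

Q = 29.83 L/s = 0.02983 m³/s.
v = Q/A = 0.02983 / 0.005176 = 5.763 m/s.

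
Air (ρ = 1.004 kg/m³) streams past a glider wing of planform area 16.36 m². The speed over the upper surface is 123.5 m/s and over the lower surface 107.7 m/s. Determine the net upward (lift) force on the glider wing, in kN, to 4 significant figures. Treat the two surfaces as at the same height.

F = 30.00 kN

From P + ½ρv² = const at equal height, P_low − P_up = ½ρ(v_up² − v_low²).
ΔP = ½·1.004·(123.5² − 107.7²) = 1834 Pa.
Lift = ΔP · A = 1834 × 16.36 = 30000 N.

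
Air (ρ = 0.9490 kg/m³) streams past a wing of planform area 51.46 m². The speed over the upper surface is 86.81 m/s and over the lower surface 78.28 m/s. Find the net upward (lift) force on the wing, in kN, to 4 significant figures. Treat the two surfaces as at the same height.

The faster flow above has the lower pressure; Bernoulli (same height) gives ΔP = ½ρ(v_up² − v_low²).
ΔP = ½·0.9490·(86.81² − 78.28²) = 668.2 Pa.
Lift = ΔP · A = 668.2 × 51.46 = 34390 N.

34.39 kN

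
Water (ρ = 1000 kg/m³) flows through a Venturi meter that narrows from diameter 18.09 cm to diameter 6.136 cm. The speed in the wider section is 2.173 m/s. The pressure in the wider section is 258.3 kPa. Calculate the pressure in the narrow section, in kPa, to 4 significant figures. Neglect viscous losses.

Mass conservation (A₁v₁ = A₂v₂) gives v₂ = 2.173 × 257.0/29.57 = 18.89 m/s.
Bernoulli (h₁ = h₂): P₁ − P₂ = ½ρ(v₂² − v₁²).
P₂ = P₁ − ½ρ(v₂² − v₁²) = 258300 − ½·1000·(18.89² − 2.173²) = 258300 − 176000 = 82300 Pa.

82.30 kPa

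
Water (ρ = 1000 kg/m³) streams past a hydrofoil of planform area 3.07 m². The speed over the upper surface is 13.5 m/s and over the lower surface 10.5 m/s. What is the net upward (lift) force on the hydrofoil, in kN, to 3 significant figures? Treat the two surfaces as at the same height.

111 kN

From P + ½ρv² = const at equal height, P_low − P_up = ½ρ(v_up² − v_low²).
ΔP = ½·1000·(13.5² − 10.5²) = 36000 Pa.
Lift = ΔP · A = 36000 × 3.07 = 111000 N.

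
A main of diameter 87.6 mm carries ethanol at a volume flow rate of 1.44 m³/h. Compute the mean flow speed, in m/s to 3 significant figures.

Q = 1.44 m³/h = 0.000400 m³/s.
v = Q/A = 0.000400 / 0.00603 = 0.0664 m/s.

0.0664 m/s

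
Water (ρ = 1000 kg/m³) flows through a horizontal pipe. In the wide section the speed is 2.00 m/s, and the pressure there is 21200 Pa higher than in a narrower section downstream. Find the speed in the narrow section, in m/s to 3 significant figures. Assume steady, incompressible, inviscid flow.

v₂ = 6.81 m/s

Along the level pipe P + ½ρv² is conserved, hence v₂² = v₁² + 2(P₁ − P₂)/ρ.
v₂ = √(2.00² + 2·21200/1000) = √(4.00 + 42.4) = 6.81 m/s.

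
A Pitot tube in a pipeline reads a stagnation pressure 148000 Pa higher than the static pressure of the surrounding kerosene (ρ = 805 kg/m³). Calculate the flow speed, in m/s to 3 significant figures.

Bernoulli between the free stream and the stagnation point: ½ρv² = P_stag − P_static.
v = √(2ΔP/ρ) = √(2·148000/805) = 19.2 m/s.

v = 19.2 m/s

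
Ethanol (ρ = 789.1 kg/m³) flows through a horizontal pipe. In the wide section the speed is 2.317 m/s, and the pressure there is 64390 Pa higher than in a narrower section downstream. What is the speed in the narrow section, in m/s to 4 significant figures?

Horizontal Bernoulli: P₁ + ½ρv₁² = P₂ + ½ρv₂², so v₂² = v₁² + 2(P₁ − P₂)/ρ.
v₂ = √(2.317² + 2·64390/789.1) = √(5.368 + 163.2) = 12.98 m/s.

v₂ ≈ 12.98 m/s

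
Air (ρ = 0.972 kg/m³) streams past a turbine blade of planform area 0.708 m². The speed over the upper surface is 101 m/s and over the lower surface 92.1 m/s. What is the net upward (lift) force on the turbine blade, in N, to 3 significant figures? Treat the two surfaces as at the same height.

F ≈ 591 N

From P + ½ρv² = const at equal height, P_low − P_up = ½ρ(v_up² − v_low²).
ΔP = ½·0.972·(101² − 92.1²) = 835 Pa.
Lift = ΔP · A = 835 × 0.708 = 591 N.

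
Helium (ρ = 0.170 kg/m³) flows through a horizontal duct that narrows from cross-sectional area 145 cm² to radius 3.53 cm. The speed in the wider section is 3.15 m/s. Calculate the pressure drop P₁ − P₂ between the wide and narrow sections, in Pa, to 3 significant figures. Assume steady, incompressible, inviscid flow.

ΔP ≈ 10.7 Pa

By continuity, v₂ = v₁·A₁/A₂ = 3.15·(145/39.1) = 11.7 m/s.
Along the horizontal streamline, P + ½ρv² is constant.
P₁ − P₂ = ½·0.170·(11.7² − 3.15²) = ½·0.170·126 = 10.7 Pa.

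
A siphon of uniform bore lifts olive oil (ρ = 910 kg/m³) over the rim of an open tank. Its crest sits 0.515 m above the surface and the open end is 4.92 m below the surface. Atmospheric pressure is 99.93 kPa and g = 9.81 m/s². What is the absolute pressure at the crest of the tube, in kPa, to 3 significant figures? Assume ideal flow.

From the surface to the outlet (both open to atmosphere, surface at rest): v = √(2g·h_out) = √(2·9.81·4.92) = 9.82 m/s.
The bore is uniform, so the speed at the crest is the same v. Bernoulli surface→crest: P_atm = P_top + ½ρv² + ρg·h_top.
P_top = 99930 − ½·910·9.82² − 910·9.81·0.515 = 51400 Pa.

51.4 kPa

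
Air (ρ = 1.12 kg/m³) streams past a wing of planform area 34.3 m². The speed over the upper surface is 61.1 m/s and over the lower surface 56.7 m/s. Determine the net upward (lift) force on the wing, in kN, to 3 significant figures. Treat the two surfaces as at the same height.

F ≈ 9.96 kN

With equal heights on the two surfaces, Bernoulli gives P_lower − P_upper = ½ρ(v_upper² − v_lower²).
ΔP = ½·1.12·(61.1² − 56.7²) = 290 Pa.
Lift = ΔP · A = 290 × 34.3 = 9960 N.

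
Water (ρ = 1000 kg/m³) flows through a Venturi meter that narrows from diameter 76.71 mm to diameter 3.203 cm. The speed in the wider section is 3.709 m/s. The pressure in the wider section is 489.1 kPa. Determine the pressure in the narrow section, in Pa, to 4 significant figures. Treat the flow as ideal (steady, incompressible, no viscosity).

By continuity, v₂ = v₁·A₁/A₂ = 3.709·(46.22/8.058) = 21.27 m/s.
Along the horizontal streamline, P + ½ρv² is constant.
P₂ = P₁ − ½ρ(v₂² − v₁²) = 489100 − ½·1000·(21.27² − 3.709²) = 489100 − 219400 = 269700 Pa.

269700 Pa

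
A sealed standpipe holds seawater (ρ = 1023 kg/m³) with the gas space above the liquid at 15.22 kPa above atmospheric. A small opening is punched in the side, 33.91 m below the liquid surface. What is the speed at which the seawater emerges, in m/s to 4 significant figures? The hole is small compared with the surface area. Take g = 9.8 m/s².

v = 26.35 m/s

Take point 1 at the surface (v₁ ≈ 0) and point 2 at the hole (at atmospheric pressure). Bernoulli: P₁ + ρg h = P_atm + ½ρv₂².
With P₁ − P_atm = 15220 Pa, v₂ = √(2gh + 2ΔP/ρ) = √(2·9.8·33.91 + 2·15220/1023) = 26.35 m/s.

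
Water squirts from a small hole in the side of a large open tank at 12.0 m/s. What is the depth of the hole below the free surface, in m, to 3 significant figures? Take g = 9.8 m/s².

h ≈ 7.35 m

Inverting v = √(2gh) gives h = v² / 2g.
h = 12.0²/(2·9.8) = 144/19.60 = 7.35 m.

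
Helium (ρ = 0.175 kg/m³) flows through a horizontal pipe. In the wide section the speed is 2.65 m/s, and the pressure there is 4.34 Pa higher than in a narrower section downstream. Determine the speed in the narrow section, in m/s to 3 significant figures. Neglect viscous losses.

Horizontal Bernoulli: P₁ + ½ρv₁² = P₂ + ½ρv₂², so v₂² = v₁² + 2(P₁ − P₂)/ρ.
v₂ = √(2.65² + 2·4.34/0.175) = √(7.02 + 49.6) = 7.52 m/s.

v₂ ≈ 7.52 m/s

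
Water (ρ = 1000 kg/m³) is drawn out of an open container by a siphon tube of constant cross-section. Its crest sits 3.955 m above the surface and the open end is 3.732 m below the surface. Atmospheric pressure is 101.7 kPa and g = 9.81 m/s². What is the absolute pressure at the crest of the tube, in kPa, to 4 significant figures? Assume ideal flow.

P_top ≈ 26.29 kPa

Bernoulli surface→outlet gives ½v² = g·h_out, so v = √(2·9.81·3.732) = 8.557 m/s.
With constant cross-section the crest speed equals v; applying Bernoulli from the surface up to the crest, P_top = P_atm − ½ρv² − ρg·h_top.
P_top = 101700 − ½·1000·8.557² − 1000·9.81·3.955 = 26290 Pa.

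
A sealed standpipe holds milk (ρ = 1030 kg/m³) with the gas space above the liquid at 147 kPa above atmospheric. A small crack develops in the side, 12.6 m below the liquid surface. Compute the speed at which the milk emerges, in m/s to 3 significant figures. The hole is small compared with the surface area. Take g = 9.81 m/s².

Take point 1 at the surface (v₁ ≈ 0) and point 2 at the hole (at atmospheric pressure). Bernoulli: P₁ + ρg h = P_atm + ½ρv₂².
With P₁ − P_atm = 147000 Pa, v₂ = √(2gh + 2ΔP/ρ) = √(2·9.81·12.6 + 2·147000/1030) = 23.1 m/s.

23.1 m/s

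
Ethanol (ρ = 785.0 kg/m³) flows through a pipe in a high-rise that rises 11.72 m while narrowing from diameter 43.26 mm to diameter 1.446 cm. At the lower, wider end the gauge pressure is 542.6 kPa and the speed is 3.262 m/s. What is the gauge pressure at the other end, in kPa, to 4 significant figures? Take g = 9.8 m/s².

Mass conservation (A₁v₁ = A₂v₂) gives v₂ = 3.262 × 14.70/1.642 = 29.20 m/s.
Energy conservation along the streamline gives P₂ = P₁ − ½ρ(v₂² − v₁²) − ρg(h₂ − h₁).
P₂ = 542600 + ½·785.0·(3.262² − 29.20²) − 785.0·9.8·(+11.72) = 542600 + (-330400) − (90160) = 122000 Pa.

P₂ ≈ 122.0 kPa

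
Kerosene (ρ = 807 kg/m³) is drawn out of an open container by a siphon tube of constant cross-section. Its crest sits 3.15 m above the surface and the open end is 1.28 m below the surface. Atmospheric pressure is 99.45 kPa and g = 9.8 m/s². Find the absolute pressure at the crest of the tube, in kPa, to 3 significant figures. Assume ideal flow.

The outlet speed comes from Torricelli: v = √(2g·1.28) = 5.01 m/s.
Continuity keeps v the same throughout the tube; from surface to crest, P_atm + 0 = P_top + ½ρv² + ρg·h_top.
P_top = 99450 − ½·807·5.01² − 807·9.8·3.15 = 64400 Pa.

P_top ≈ 64.4 kPa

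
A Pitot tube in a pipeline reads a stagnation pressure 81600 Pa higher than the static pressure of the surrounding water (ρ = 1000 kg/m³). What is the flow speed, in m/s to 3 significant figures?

12.8 m/s

The dynamic pressure equals the rise in static pressure at the stagnation point: ΔP = ½ρv².
v = √(2ΔP/ρ) = √(2·81600/1000) = 12.8 m/s.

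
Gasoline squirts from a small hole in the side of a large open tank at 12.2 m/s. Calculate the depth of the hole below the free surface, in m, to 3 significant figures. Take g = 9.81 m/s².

Torricelli: v = √(2gh), so h = v²/(2g).
h = 12.2²/(2·9.81) = 149/19.62 = 7.59 m.

7.59 m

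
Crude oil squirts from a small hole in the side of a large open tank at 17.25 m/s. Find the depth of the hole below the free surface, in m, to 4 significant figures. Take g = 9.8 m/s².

Torricelli: v = √(2gh), so h = v²/(2g).
h = 17.25²/(2·9.8) = 297.6/19.60 = 15.18 m.

h ≈ 15.18 m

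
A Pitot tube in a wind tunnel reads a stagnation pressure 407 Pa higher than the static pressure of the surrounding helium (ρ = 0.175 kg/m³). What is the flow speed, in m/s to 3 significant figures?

Bernoulli between the free stream and the stagnation point: ½ρv² = P_stag − P_static.
v = √(2ΔP/ρ) = √(2·407/0.175) = 68.2 m/s.

v ≈ 68.2 m/s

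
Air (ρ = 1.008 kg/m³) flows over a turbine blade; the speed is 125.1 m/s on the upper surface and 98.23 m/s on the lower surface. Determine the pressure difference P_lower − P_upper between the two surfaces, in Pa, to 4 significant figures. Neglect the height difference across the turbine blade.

With negligible Δh, P + ½ρv² is constant, so P_low − P_up = ½ρ(v_up² − v_low²).
ΔP = ½·1.008·(125.1² − 98.23²) = 3024 Pa.

ΔP ≈ 3024 Pa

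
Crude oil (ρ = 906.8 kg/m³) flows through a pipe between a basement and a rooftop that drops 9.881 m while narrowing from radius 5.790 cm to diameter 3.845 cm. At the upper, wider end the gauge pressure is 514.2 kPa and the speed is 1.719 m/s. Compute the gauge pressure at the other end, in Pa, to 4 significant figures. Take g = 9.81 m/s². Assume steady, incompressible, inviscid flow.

P₂ = 493200 Pa

The volume flow rate is constant, so v₂ = (A₁/A₂)v₁ = (105.3/11.61)·1.719 = 15.59 m/s.
Applying Bernoulli between the two ends and solving for P₂: P₂ = P₁ + ½ρ(v₁² − v₂²) − ρgΔh.
P₂ = 514200 + ½·906.8·(1.719² − 15.59²) − 906.8·9.81·(−9.881) = 514200 + (-108900) − (-87900) = 493200 Pa.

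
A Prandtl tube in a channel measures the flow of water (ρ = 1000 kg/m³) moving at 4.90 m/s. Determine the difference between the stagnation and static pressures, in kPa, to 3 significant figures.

12.0 kPa

The dynamic pressure equals the rise in static pressure at the stagnation point: ΔP = ½ρv².
ΔP = ½·1000·4.90² = 12000 Pa.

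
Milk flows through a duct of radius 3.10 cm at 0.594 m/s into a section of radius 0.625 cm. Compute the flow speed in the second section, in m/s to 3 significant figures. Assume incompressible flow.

Continuity gives A₁v₁ = A₂v₂, so v₂ = (30.2 cm²)/(1.23 cm²) × 0.594 m/s = 14.6 m/s.

v₂ = 14.6 m/s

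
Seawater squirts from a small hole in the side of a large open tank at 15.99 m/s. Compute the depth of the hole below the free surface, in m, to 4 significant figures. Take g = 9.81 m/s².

Torricelli: v = √(2gh), so h = v²/(2g).
h = 15.99²/(2·9.81) = 255.7/19.62 = 13.03 m.

h ≈ 13.03 m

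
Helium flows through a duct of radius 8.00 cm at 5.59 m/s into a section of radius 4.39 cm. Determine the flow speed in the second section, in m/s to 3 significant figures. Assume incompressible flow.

Mass conservation (A₁v₁ = A₂v₂) gives v₂ = 5.59 × 201/60.5 = 18.6 m/s.

v₂ ≈ 18.6 m/s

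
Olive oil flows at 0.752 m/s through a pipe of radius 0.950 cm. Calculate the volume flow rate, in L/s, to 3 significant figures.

Q = 0.213 L/s

Q = A·v = 0.000284 m² × 0.752 m/s = 0.000213 m³/s.
Converting: 0.000213 m³/s × 1000 = 0.213 L/s.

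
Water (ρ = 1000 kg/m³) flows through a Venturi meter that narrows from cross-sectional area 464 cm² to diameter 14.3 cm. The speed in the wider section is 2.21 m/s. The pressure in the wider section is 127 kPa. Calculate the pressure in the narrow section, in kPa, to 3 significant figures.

P₂ ≈ 109 kPa

Continuity gives A₁v₁ = A₂v₂, so v₂ = (464 cm²)/(161 cm²) × 2.21 m/s = 6.38 m/s.
With no height change, Bernoulli's equation is P₁ + ½ρv₁² = P₂ + ½ρv₂².
P₂ = P₁ − ½ρ(v₂² − v₁²) = 127000 − ½·1000·(6.38² − 2.21²) = 127000 − 17900 = 109000 Pa.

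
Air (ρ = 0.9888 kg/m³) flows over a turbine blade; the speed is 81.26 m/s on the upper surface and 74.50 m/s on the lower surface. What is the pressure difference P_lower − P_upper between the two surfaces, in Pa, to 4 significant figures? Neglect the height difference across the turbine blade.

ΔP = 520.6 Pa

Bernoulli (same height): P_lower − P_upper = ½ρ(v_upper² − v_lower²).
ΔP = ½·0.9888·(81.26² − 74.50²) = 520.6 Pa.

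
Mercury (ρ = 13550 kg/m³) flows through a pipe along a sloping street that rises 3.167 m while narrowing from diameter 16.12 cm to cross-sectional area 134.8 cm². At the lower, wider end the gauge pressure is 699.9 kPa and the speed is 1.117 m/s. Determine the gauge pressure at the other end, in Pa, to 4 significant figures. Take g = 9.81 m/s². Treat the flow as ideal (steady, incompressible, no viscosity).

Mass conservation (A₁v₁ = A₂v₂) gives v₂ = 1.117 × 204.1/134.8 = 1.691 m/s.
Bernoulli: P₁ + ½ρv₁² + ρg h₁ = P₂ + ½ρv₂² + ρg h₂, so P₂ = P₁ + ½ρ(v₁² − v₂²) − ρg(h₂ − h₁).
P₂ = 699900 + ½·13550·(1.117² − 1.691²) − 13550·9.81·(+3.167) = 699900 + (-10920) − (421000) = 268000 Pa.

P₂ ≈ 268000 Pa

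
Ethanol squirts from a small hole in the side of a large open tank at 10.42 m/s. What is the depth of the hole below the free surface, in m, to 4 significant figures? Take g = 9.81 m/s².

Torricelli: v = √(2gh), so h = v²/(2g).
h = 10.42²/(2·9.81) = 108.6/19.62 = 5.534 m.

h ≈ 5.534 m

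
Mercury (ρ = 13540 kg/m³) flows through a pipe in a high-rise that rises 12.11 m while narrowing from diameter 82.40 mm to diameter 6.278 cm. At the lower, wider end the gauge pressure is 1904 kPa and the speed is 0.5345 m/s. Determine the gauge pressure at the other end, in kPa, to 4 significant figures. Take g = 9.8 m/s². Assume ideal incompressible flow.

P₂ ≈ 293.3 kPa

Mass conservation (A₁v₁ = A₂v₂) gives v₂ = 0.5345 × 53.33/30.96 = 0.9208 m/s.
Bernoulli: P₁ + ½ρv₁² + ρg h₁ = P₂ + ½ρv₂² + ρg h₂, so P₂ = P₁ + ½ρ(v₁² − v₂²) − ρg(h₂ − h₁).
P₂ = 1904000 + ½·13540·(0.5345² − 0.9208²) − 13540·9.8·(+12.11) = 1904000 + (-3806) − (1607000) = 293300 Pa.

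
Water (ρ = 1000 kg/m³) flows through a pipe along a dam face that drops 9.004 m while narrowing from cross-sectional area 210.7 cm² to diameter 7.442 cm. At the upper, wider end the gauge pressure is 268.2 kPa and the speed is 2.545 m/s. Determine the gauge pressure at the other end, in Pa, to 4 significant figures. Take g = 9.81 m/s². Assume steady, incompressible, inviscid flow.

Mass conservation (A₁v₁ = A₂v₂) gives v₂ = 2.545 × 210.7/43.50 = 12.33 m/s.
Energy conservation along the streamline gives P₂ = P₁ − ½ρ(v₂² − v₁²) − ρg(h₂ − h₁).
P₂ = 268200 + ½·1000·(2.545² − 12.33²) − 1000·9.81·(−9.004) = 268200 + (-72750) − (-88330) = 283800 Pa.

P₂ ≈ 283800 Pa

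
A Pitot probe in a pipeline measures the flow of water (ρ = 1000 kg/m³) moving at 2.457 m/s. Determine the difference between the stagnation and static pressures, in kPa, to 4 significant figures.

At the stagnation point the flow is brought to rest, so Bernoulli gives P_stag − P_static = ½ρv².
ΔP = ½·1000·2.457² = 3018 Pa.

3.018 kPa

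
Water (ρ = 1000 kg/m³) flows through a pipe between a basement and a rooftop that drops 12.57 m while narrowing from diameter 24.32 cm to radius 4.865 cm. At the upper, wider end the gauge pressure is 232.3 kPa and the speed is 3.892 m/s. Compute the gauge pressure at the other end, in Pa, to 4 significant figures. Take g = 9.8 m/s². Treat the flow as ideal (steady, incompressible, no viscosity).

By continuity, v₂ = v₁·A₁/A₂ = 3.892·(464.5/74.36) = 24.32 m/s.
Applying Bernoulli between the two ends and solving for P₂: P₂ = P₁ + ½ρ(v₁² − v₂²) − ρgΔh.
P₂ = 232300 + ½·1000·(3.892² − 24.32²) − 1000·9.8·(−12.57) = 232300 + (-288000) − (-123200) = 67450 Pa.

P₂ ≈ 67450 Pa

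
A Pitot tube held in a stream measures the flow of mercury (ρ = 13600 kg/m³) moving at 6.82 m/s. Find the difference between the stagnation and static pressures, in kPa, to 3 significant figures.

At the stagnation point the flow is brought to rest, so Bernoulli gives P_stag − P_static = ½ρv².
ΔP = ½·13600·6.82² = 316000 Pa.

ΔP ≈ 316 kPa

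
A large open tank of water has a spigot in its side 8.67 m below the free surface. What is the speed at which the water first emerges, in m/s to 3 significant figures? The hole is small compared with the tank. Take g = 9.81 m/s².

13.0 m/s

With the surface at rest and both surface and jet at atmospheric pressure, Bernoulli gives ρg h = ½ρv², so v = √(2gh) = √(2·9.81·8.67) = 13.0 m/s.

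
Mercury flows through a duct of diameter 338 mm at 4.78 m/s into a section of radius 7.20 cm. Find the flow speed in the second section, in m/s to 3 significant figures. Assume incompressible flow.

v₂ ≈ 26.3 m/s

Mass conservation (A₁v₁ = A₂v₂) gives v₂ = 4.78 × 897/163 = 26.3 m/s.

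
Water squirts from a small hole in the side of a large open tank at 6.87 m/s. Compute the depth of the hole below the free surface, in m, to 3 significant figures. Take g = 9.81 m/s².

Torricelli: v = √(2gh), so h = v²/(2g).
h = 6.87²/(2·9.81) = 47.2/19.62 = 2.41 m.

h = 2.41 m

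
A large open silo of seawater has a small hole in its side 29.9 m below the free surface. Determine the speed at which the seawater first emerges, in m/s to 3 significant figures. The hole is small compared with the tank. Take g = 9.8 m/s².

v = 24.2 m/s

The surface is effectively still and both ends are open, so ½v² = gh and v = √(2·9.8·29.9) = 24.2 m/s.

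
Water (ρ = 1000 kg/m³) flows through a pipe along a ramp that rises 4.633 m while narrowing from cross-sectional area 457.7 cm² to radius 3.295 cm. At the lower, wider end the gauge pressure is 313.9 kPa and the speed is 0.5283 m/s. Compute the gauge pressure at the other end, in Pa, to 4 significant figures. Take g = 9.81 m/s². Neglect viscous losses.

P₂ = 243500 Pa

The volume flow rate is constant, so v₂ = (A₁/A₂)v₁ = (457.7/34.11)·0.5283 = 7.089 m/s.
Energy conservation along the streamline gives P₂ = P₁ − ½ρ(v₂² − v₁²) − ρg(h₂ − h₁).
P₂ = 313900 + ½·1000·(0.5283² − 7.089²) − 1000·9.81·(+4.633) = 313900 + (-24990) − (45450) = 243500 Pa.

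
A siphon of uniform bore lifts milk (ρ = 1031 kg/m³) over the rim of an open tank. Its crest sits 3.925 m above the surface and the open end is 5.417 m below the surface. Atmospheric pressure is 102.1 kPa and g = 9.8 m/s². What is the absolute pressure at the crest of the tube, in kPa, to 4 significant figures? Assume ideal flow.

P_top ≈ 7.710 kPa

From the surface to the outlet (both open to atmosphere, surface at rest): v = √(2g·h_out) = √(2·9.8·5.417) = 10.30 m/s.
The bore is uniform, so the speed at the crest is the same v. Bernoulli surface→crest: P_atm = P_top + ½ρv² + ρg·h_top.
P_top = 102100 − ½·1031·10.30² − 1031·9.8·3.925 = 7710 Pa.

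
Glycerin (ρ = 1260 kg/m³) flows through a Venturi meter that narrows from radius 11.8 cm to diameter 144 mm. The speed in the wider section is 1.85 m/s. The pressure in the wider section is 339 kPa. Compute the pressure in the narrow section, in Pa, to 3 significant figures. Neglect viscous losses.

P₂ = 326000 Pa

Continuity gives A₁v₁ = A₂v₂, so v₂ = (437 cm²)/(163 cm²) × 1.85 m/s = 4.97 m/s.
The pipe is horizontal, so Bernoulli reduces to P₁ + ½ρv₁² = P₂ + ½ρv₂².
P₂ = P₁ − ½ρ(v₂² − v₁²) = 339000 − ½·1260·(4.97² − 1.85²) = 339000 − 13400 = 326000 Pa.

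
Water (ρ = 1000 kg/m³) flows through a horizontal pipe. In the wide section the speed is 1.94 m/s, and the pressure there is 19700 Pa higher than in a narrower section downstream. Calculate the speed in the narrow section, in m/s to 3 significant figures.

With h₁ = h₂, rearranging Bernoulli gives v₂ = √(v₁² + 2ΔP/ρ).
v₂ = √(1.94² + 2·19700/1000) = √(3.76 + 39.4) = 6.57 m/s.

6.57 m/s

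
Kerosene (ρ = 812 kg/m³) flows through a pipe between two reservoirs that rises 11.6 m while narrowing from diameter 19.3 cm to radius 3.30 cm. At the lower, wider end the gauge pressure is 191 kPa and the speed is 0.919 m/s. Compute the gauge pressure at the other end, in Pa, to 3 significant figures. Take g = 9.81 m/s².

P₂ ≈ 73900 Pa

Mass conservation (A₁v₁ = A₂v₂) gives v₂ = 0.919 × 293/34.2 = 7.86 m/s.
Bernoulli: P₁ + ½ρv₁² + ρg h₁ = P₂ + ½ρv₂² + ρg h₂, so P₂ = P₁ + ½ρ(v₁² − v₂²) − ρg(h₂ − h₁).
P₂ = 191000 + ½·812·(0.919² − 7.86²) − 812·9.81·(+11.6) = 191000 + (-24700) − (92400) = 73900 Pa.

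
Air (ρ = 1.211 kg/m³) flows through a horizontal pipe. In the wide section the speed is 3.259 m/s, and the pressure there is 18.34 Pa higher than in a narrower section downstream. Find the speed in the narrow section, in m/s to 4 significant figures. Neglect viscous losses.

With h₁ = h₂, rearranging Bernoulli gives v₂ = √(v₁² + 2ΔP/ρ).
v₂ = √(3.259² + 2·18.34/1.211) = √(10.62 + 30.29) = 6.396 m/s.

v₂ ≈ 6.396 m/s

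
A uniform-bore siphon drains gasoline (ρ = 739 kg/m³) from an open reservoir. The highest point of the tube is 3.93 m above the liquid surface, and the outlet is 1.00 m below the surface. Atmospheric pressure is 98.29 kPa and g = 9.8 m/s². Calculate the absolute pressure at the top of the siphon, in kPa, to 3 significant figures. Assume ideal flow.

From the surface to the outlet (both open to atmosphere, surface at rest): v = √(2g·h_out) = √(2·9.8·1.00) = 4.43 m/s.
With constant cross-section the crest speed equals v; applying Bernoulli from the surface up to the crest, P_top = P_atm − ½ρv² − ρg·h_top.
P_top = 98290 − ½·739·4.43² − 739·9.8·3.93 = 62600 Pa.

P_top = 62.6 kPa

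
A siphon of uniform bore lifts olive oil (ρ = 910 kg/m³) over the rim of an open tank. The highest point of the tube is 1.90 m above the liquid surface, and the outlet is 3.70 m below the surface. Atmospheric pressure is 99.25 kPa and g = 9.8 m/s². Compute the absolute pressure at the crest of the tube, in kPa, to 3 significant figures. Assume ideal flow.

Bernoulli surface→outlet gives ½v² = g·h_out, so v = √(2·9.8·3.70) = 8.52 m/s.
The bore is uniform, so the speed at the crest is the same v. Bernoulli surface→crest: P_atm = P_top + ½ρv² + ρg·h_top.
P_top = 99250 − ½·910·8.52² − 910·9.8·1.90 = 49300 Pa.

P_top ≈ 49.3 kPa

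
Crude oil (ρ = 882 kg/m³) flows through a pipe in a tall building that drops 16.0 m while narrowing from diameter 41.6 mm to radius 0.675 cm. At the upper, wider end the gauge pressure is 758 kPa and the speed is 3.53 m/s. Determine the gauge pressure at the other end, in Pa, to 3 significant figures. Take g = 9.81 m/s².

P₂ ≈ 406000 Pa

The volume flow rate is constant, so v₂ = (A₁/A₂)v₁ = (13.6/1.43)·3.53 = 33.5 m/s.
Energy conservation along the streamline gives P₂ = P₁ − ½ρ(v₂² − v₁²) − ρg(h₂ − h₁).
P₂ = 758000 + ½·882·(3.53² − 33.5²) − 882·9.81·(−16.0) = 758000 + (-490000) − (-138000) = 406000 Pa.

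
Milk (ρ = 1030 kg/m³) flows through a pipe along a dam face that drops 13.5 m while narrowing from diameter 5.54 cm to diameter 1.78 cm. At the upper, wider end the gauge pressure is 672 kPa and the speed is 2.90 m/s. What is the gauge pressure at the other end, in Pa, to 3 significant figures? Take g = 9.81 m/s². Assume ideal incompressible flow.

By continuity, v₂ = v₁·A₁/A₂ = 2.90·(24.1/2.49) = 28.1 m/s.
Bernoulli: P₁ + ½ρv₁² + ρg h₁ = P₂ + ½ρv₂² + ρg h₂, so P₂ = P₁ + ½ρ(v₁² − v₂²) − ρg(h₂ − h₁).
P₂ = 672000 + ½·1030·(2.90² − 28.1²) − 1030·9.81·(−13.5) = 672000 + (-402000) − (-136000) = 406000 Pa.

406000 Pa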